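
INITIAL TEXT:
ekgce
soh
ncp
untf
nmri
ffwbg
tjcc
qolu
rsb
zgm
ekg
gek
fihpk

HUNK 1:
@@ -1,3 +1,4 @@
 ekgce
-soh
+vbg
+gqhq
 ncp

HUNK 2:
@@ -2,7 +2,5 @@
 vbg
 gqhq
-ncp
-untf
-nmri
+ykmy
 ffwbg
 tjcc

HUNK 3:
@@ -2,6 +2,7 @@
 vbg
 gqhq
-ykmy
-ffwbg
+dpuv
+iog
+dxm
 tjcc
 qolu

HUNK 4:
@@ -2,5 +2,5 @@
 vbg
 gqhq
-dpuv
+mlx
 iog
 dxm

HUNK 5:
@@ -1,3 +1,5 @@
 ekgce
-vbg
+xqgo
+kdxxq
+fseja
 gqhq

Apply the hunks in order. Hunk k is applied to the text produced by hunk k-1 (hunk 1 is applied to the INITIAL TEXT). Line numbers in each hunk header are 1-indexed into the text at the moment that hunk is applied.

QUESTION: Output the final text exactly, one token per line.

Answer: ekgce
xqgo
kdxxq
fseja
gqhq
mlx
iog
dxm
tjcc
qolu
rsb
zgm
ekg
gek
fihpk

Derivation:
Hunk 1: at line 1 remove [soh] add [vbg,gqhq] -> 14 lines: ekgce vbg gqhq ncp untf nmri ffwbg tjcc qolu rsb zgm ekg gek fihpk
Hunk 2: at line 2 remove [ncp,untf,nmri] add [ykmy] -> 12 lines: ekgce vbg gqhq ykmy ffwbg tjcc qolu rsb zgm ekg gek fihpk
Hunk 3: at line 2 remove [ykmy,ffwbg] add [dpuv,iog,dxm] -> 13 lines: ekgce vbg gqhq dpuv iog dxm tjcc qolu rsb zgm ekg gek fihpk
Hunk 4: at line 2 remove [dpuv] add [mlx] -> 13 lines: ekgce vbg gqhq mlx iog dxm tjcc qolu rsb zgm ekg gek fihpk
Hunk 5: at line 1 remove [vbg] add [xqgo,kdxxq,fseja] -> 15 lines: ekgce xqgo kdxxq fseja gqhq mlx iog dxm tjcc qolu rsb zgm ekg gek fihpk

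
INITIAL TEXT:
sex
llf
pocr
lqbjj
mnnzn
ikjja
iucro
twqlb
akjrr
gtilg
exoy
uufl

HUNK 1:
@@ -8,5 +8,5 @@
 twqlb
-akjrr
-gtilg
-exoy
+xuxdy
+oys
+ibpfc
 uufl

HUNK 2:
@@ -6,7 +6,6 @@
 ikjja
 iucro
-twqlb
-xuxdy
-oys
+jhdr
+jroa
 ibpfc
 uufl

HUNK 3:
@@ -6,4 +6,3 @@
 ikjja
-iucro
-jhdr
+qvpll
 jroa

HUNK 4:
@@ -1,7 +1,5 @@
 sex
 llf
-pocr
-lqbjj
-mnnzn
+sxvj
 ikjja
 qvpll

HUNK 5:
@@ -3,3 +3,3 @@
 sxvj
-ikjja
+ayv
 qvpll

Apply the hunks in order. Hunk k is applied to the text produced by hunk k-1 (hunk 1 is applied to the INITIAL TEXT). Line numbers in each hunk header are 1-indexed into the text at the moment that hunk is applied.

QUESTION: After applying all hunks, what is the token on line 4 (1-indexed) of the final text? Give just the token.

Hunk 1: at line 8 remove [akjrr,gtilg,exoy] add [xuxdy,oys,ibpfc] -> 12 lines: sex llf pocr lqbjj mnnzn ikjja iucro twqlb xuxdy oys ibpfc uufl
Hunk 2: at line 6 remove [twqlb,xuxdy,oys] add [jhdr,jroa] -> 11 lines: sex llf pocr lqbjj mnnzn ikjja iucro jhdr jroa ibpfc uufl
Hunk 3: at line 6 remove [iucro,jhdr] add [qvpll] -> 10 lines: sex llf pocr lqbjj mnnzn ikjja qvpll jroa ibpfc uufl
Hunk 4: at line 1 remove [pocr,lqbjj,mnnzn] add [sxvj] -> 8 lines: sex llf sxvj ikjja qvpll jroa ibpfc uufl
Hunk 5: at line 3 remove [ikjja] add [ayv] -> 8 lines: sex llf sxvj ayv qvpll jroa ibpfc uufl
Final line 4: ayv

Answer: ayv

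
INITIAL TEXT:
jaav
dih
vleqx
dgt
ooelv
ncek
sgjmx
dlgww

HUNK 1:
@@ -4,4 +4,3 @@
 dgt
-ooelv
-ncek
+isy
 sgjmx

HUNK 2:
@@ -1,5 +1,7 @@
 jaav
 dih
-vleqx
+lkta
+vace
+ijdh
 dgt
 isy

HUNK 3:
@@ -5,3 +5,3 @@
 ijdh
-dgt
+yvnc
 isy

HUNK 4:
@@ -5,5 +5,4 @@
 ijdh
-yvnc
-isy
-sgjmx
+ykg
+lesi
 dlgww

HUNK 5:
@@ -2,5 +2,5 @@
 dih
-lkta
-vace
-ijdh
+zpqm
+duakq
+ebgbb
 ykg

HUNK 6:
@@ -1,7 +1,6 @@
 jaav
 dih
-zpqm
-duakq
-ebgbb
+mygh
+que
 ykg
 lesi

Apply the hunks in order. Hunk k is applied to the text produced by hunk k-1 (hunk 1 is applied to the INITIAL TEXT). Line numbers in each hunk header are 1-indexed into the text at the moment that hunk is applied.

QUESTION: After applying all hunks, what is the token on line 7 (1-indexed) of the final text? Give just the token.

Hunk 1: at line 4 remove [ooelv,ncek] add [isy] -> 7 lines: jaav dih vleqx dgt isy sgjmx dlgww
Hunk 2: at line 1 remove [vleqx] add [lkta,vace,ijdh] -> 9 lines: jaav dih lkta vace ijdh dgt isy sgjmx dlgww
Hunk 3: at line 5 remove [dgt] add [yvnc] -> 9 lines: jaav dih lkta vace ijdh yvnc isy sgjmx dlgww
Hunk 4: at line 5 remove [yvnc,isy,sgjmx] add [ykg,lesi] -> 8 lines: jaav dih lkta vace ijdh ykg lesi dlgww
Hunk 5: at line 2 remove [lkta,vace,ijdh] add [zpqm,duakq,ebgbb] -> 8 lines: jaav dih zpqm duakq ebgbb ykg lesi dlgww
Hunk 6: at line 1 remove [zpqm,duakq,ebgbb] add [mygh,que] -> 7 lines: jaav dih mygh que ykg lesi dlgww
Final line 7: dlgww

Answer: dlgww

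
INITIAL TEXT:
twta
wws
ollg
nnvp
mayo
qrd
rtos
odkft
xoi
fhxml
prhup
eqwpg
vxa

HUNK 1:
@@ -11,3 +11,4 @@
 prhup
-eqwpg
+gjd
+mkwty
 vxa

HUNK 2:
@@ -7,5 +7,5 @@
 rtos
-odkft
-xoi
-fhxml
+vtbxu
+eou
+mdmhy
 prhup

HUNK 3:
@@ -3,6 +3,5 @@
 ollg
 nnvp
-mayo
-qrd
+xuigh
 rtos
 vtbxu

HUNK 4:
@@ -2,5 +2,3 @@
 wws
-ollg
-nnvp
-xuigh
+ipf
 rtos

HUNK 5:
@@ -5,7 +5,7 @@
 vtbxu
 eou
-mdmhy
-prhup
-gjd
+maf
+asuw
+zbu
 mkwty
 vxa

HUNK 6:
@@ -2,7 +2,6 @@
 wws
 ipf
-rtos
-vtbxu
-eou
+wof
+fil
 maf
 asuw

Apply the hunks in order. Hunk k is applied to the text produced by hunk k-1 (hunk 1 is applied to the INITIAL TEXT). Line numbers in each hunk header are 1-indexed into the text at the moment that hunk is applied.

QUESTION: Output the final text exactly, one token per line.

Hunk 1: at line 11 remove [eqwpg] add [gjd,mkwty] -> 14 lines: twta wws ollg nnvp mayo qrd rtos odkft xoi fhxml prhup gjd mkwty vxa
Hunk 2: at line 7 remove [odkft,xoi,fhxml] add [vtbxu,eou,mdmhy] -> 14 lines: twta wws ollg nnvp mayo qrd rtos vtbxu eou mdmhy prhup gjd mkwty vxa
Hunk 3: at line 3 remove [mayo,qrd] add [xuigh] -> 13 lines: twta wws ollg nnvp xuigh rtos vtbxu eou mdmhy prhup gjd mkwty vxa
Hunk 4: at line 2 remove [ollg,nnvp,xuigh] add [ipf] -> 11 lines: twta wws ipf rtos vtbxu eou mdmhy prhup gjd mkwty vxa
Hunk 5: at line 5 remove [mdmhy,prhup,gjd] add [maf,asuw,zbu] -> 11 lines: twta wws ipf rtos vtbxu eou maf asuw zbu mkwty vxa
Hunk 6: at line 2 remove [rtos,vtbxu,eou] add [wof,fil] -> 10 lines: twta wws ipf wof fil maf asuw zbu mkwty vxa

Answer: twta
wws
ipf
wof
fil
maf
asuw
zbu
mkwty
vxa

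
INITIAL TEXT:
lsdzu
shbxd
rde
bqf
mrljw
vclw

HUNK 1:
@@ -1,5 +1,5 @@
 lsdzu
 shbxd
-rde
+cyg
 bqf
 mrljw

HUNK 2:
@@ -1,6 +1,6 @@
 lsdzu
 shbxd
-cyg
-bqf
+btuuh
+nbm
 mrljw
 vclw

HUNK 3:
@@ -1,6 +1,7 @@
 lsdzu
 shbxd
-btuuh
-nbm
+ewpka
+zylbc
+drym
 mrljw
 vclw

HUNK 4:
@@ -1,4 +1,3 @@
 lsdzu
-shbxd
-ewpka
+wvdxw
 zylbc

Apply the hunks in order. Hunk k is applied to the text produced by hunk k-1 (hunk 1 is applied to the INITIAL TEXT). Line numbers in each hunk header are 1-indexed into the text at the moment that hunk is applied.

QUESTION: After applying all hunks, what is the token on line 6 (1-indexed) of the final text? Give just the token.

Hunk 1: at line 1 remove [rde] add [cyg] -> 6 lines: lsdzu shbxd cyg bqf mrljw vclw
Hunk 2: at line 1 remove [cyg,bqf] add [btuuh,nbm] -> 6 lines: lsdzu shbxd btuuh nbm mrljw vclw
Hunk 3: at line 1 remove [btuuh,nbm] add [ewpka,zylbc,drym] -> 7 lines: lsdzu shbxd ewpka zylbc drym mrljw vclw
Hunk 4: at line 1 remove [shbxd,ewpka] add [wvdxw] -> 6 lines: lsdzu wvdxw zylbc drym mrljw vclw
Final line 6: vclw

Answer: vclw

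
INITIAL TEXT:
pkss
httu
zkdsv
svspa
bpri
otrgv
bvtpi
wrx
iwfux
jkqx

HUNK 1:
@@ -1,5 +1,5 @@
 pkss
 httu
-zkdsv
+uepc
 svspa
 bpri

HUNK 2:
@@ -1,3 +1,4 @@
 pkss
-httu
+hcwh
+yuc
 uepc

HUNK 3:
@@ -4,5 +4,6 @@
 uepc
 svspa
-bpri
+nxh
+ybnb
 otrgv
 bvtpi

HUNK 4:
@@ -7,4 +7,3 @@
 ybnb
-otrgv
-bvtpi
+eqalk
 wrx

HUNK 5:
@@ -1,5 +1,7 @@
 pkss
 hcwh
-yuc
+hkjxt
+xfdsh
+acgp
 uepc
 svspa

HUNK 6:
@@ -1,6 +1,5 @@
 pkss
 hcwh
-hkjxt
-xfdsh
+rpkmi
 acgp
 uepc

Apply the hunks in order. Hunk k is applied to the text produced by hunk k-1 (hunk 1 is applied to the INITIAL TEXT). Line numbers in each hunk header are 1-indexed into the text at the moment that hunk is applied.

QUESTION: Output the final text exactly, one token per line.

Answer: pkss
hcwh
rpkmi
acgp
uepc
svspa
nxh
ybnb
eqalk
wrx
iwfux
jkqx

Derivation:
Hunk 1: at line 1 remove [zkdsv] add [uepc] -> 10 lines: pkss httu uepc svspa bpri otrgv bvtpi wrx iwfux jkqx
Hunk 2: at line 1 remove [httu] add [hcwh,yuc] -> 11 lines: pkss hcwh yuc uepc svspa bpri otrgv bvtpi wrx iwfux jkqx
Hunk 3: at line 4 remove [bpri] add [nxh,ybnb] -> 12 lines: pkss hcwh yuc uepc svspa nxh ybnb otrgv bvtpi wrx iwfux jkqx
Hunk 4: at line 7 remove [otrgv,bvtpi] add [eqalk] -> 11 lines: pkss hcwh yuc uepc svspa nxh ybnb eqalk wrx iwfux jkqx
Hunk 5: at line 1 remove [yuc] add [hkjxt,xfdsh,acgp] -> 13 lines: pkss hcwh hkjxt xfdsh acgp uepc svspa nxh ybnb eqalk wrx iwfux jkqx
Hunk 6: at line 1 remove [hkjxt,xfdsh] add [rpkmi] -> 12 lines: pkss hcwh rpkmi acgp uepc svspa nxh ybnb eqalk wrx iwfux jkqx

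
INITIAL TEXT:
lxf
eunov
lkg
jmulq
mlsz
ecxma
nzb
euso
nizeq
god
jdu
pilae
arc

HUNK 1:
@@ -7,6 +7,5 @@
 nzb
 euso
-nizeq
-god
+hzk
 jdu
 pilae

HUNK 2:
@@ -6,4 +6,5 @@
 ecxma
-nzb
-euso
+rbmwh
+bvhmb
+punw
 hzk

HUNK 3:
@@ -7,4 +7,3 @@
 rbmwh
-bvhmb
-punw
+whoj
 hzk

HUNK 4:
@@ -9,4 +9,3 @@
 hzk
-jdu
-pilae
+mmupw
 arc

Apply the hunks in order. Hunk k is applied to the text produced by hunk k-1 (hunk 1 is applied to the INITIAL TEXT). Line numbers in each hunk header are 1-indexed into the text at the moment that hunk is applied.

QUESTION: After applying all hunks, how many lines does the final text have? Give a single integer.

Hunk 1: at line 7 remove [nizeq,god] add [hzk] -> 12 lines: lxf eunov lkg jmulq mlsz ecxma nzb euso hzk jdu pilae arc
Hunk 2: at line 6 remove [nzb,euso] add [rbmwh,bvhmb,punw] -> 13 lines: lxf eunov lkg jmulq mlsz ecxma rbmwh bvhmb punw hzk jdu pilae arc
Hunk 3: at line 7 remove [bvhmb,punw] add [whoj] -> 12 lines: lxf eunov lkg jmulq mlsz ecxma rbmwh whoj hzk jdu pilae arc
Hunk 4: at line 9 remove [jdu,pilae] add [mmupw] -> 11 lines: lxf eunov lkg jmulq mlsz ecxma rbmwh whoj hzk mmupw arc
Final line count: 11

Answer: 11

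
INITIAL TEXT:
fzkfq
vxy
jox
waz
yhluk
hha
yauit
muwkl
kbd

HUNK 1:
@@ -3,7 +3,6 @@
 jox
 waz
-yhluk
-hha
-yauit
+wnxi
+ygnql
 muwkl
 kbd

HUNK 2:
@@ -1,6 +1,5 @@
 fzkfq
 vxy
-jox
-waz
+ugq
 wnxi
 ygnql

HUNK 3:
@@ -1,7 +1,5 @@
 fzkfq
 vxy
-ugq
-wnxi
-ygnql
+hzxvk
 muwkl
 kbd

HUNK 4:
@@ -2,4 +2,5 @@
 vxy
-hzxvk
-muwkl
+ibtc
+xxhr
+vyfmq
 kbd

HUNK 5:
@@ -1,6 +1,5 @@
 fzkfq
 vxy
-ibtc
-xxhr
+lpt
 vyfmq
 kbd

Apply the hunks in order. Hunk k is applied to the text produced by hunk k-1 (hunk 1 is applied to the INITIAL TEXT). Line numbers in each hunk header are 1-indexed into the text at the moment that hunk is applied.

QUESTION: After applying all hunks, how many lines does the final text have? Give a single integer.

Answer: 5

Derivation:
Hunk 1: at line 3 remove [yhluk,hha,yauit] add [wnxi,ygnql] -> 8 lines: fzkfq vxy jox waz wnxi ygnql muwkl kbd
Hunk 2: at line 1 remove [jox,waz] add [ugq] -> 7 lines: fzkfq vxy ugq wnxi ygnql muwkl kbd
Hunk 3: at line 1 remove [ugq,wnxi,ygnql] add [hzxvk] -> 5 lines: fzkfq vxy hzxvk muwkl kbd
Hunk 4: at line 2 remove [hzxvk,muwkl] add [ibtc,xxhr,vyfmq] -> 6 lines: fzkfq vxy ibtc xxhr vyfmq kbd
Hunk 5: at line 1 remove [ibtc,xxhr] add [lpt] -> 5 lines: fzkfq vxy lpt vyfmq kbd
Final line count: 5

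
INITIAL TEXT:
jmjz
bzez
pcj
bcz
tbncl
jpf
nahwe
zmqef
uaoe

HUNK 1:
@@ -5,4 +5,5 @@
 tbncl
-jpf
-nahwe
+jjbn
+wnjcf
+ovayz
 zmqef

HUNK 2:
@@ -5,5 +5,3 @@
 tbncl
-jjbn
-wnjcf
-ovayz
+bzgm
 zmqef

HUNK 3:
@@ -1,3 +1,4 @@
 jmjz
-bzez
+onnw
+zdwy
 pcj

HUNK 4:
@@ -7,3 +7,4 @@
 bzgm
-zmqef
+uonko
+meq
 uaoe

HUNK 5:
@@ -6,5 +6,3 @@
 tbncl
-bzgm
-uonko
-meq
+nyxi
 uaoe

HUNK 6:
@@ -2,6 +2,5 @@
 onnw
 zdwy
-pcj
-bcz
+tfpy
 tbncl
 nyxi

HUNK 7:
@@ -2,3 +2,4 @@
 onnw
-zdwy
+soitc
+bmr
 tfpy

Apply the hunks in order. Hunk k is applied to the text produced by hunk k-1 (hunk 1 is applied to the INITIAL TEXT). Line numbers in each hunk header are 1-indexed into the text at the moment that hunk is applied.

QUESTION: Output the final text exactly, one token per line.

Hunk 1: at line 5 remove [jpf,nahwe] add [jjbn,wnjcf,ovayz] -> 10 lines: jmjz bzez pcj bcz tbncl jjbn wnjcf ovayz zmqef uaoe
Hunk 2: at line 5 remove [jjbn,wnjcf,ovayz] add [bzgm] -> 8 lines: jmjz bzez pcj bcz tbncl bzgm zmqef uaoe
Hunk 3: at line 1 remove [bzez] add [onnw,zdwy] -> 9 lines: jmjz onnw zdwy pcj bcz tbncl bzgm zmqef uaoe
Hunk 4: at line 7 remove [zmqef] add [uonko,meq] -> 10 lines: jmjz onnw zdwy pcj bcz tbncl bzgm uonko meq uaoe
Hunk 5: at line 6 remove [bzgm,uonko,meq] add [nyxi] -> 8 lines: jmjz onnw zdwy pcj bcz tbncl nyxi uaoe
Hunk 6: at line 2 remove [pcj,bcz] add [tfpy] -> 7 lines: jmjz onnw zdwy tfpy tbncl nyxi uaoe
Hunk 7: at line 2 remove [zdwy] add [soitc,bmr] -> 8 lines: jmjz onnw soitc bmr tfpy tbncl nyxi uaoe

Answer: jmjz
onnw
soitc
bmr
tfpy
tbncl
nyxi
uaoe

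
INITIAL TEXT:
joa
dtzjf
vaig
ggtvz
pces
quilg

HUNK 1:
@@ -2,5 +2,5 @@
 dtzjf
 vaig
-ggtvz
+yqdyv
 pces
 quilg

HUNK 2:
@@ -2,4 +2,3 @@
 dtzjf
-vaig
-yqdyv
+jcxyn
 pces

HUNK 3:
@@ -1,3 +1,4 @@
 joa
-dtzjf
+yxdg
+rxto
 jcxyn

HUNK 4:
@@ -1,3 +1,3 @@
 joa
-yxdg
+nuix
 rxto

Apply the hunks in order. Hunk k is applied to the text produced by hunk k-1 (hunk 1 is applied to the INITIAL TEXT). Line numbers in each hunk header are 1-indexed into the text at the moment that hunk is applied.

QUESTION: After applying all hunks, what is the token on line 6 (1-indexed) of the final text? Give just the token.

Answer: quilg

Derivation:
Hunk 1: at line 2 remove [ggtvz] add [yqdyv] -> 6 lines: joa dtzjf vaig yqdyv pces quilg
Hunk 2: at line 2 remove [vaig,yqdyv] add [jcxyn] -> 5 lines: joa dtzjf jcxyn pces quilg
Hunk 3: at line 1 remove [dtzjf] add [yxdg,rxto] -> 6 lines: joa yxdg rxto jcxyn pces quilg
Hunk 4: at line 1 remove [yxdg] add [nuix] -> 6 lines: joa nuix rxto jcxyn pces quilg
Final line 6: quilg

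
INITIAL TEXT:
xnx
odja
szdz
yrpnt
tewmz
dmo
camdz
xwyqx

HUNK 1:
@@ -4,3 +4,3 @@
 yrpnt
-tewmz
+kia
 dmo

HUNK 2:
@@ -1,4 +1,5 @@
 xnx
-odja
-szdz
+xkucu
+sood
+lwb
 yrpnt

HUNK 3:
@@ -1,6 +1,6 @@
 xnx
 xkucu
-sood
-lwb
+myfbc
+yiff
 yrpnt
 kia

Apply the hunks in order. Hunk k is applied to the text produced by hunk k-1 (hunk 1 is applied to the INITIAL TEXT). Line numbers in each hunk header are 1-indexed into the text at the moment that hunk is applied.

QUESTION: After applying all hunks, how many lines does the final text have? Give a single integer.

Hunk 1: at line 4 remove [tewmz] add [kia] -> 8 lines: xnx odja szdz yrpnt kia dmo camdz xwyqx
Hunk 2: at line 1 remove [odja,szdz] add [xkucu,sood,lwb] -> 9 lines: xnx xkucu sood lwb yrpnt kia dmo camdz xwyqx
Hunk 3: at line 1 remove [sood,lwb] add [myfbc,yiff] -> 9 lines: xnx xkucu myfbc yiff yrpnt kia dmo camdz xwyqx
Final line count: 9

Answer: 9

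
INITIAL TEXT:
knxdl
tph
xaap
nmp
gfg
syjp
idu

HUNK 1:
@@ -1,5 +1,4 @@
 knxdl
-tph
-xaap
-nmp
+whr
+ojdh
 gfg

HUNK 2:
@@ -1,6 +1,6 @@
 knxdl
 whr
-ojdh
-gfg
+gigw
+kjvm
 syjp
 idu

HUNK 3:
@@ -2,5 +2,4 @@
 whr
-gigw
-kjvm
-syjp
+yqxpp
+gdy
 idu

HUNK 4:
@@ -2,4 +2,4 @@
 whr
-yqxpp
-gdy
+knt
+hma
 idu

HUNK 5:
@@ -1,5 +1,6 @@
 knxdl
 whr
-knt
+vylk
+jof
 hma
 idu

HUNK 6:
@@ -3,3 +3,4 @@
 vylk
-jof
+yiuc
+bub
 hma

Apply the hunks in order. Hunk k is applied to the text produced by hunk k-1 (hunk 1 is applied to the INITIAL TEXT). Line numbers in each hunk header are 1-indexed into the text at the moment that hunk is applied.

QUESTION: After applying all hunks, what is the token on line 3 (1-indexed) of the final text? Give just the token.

Answer: vylk

Derivation:
Hunk 1: at line 1 remove [tph,xaap,nmp] add [whr,ojdh] -> 6 lines: knxdl whr ojdh gfg syjp idu
Hunk 2: at line 1 remove [ojdh,gfg] add [gigw,kjvm] -> 6 lines: knxdl whr gigw kjvm syjp idu
Hunk 3: at line 2 remove [gigw,kjvm,syjp] add [yqxpp,gdy] -> 5 lines: knxdl whr yqxpp gdy idu
Hunk 4: at line 2 remove [yqxpp,gdy] add [knt,hma] -> 5 lines: knxdl whr knt hma idu
Hunk 5: at line 1 remove [knt] add [vylk,jof] -> 6 lines: knxdl whr vylk jof hma idu
Hunk 6: at line 3 remove [jof] add [yiuc,bub] -> 7 lines: knxdl whr vylk yiuc bub hma idu
Final line 3: vylk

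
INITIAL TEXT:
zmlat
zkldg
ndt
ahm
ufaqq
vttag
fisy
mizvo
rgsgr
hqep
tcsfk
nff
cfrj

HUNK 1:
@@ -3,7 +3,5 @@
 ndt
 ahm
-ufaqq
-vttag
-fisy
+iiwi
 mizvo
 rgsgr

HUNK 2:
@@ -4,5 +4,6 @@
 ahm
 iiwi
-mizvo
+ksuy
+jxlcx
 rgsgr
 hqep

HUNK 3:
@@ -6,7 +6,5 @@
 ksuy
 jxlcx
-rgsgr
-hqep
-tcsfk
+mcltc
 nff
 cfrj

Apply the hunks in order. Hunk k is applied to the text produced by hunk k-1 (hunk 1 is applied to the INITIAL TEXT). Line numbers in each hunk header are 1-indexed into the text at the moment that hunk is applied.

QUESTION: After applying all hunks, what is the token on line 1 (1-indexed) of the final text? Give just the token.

Hunk 1: at line 3 remove [ufaqq,vttag,fisy] add [iiwi] -> 11 lines: zmlat zkldg ndt ahm iiwi mizvo rgsgr hqep tcsfk nff cfrj
Hunk 2: at line 4 remove [mizvo] add [ksuy,jxlcx] -> 12 lines: zmlat zkldg ndt ahm iiwi ksuy jxlcx rgsgr hqep tcsfk nff cfrj
Hunk 3: at line 6 remove [rgsgr,hqep,tcsfk] add [mcltc] -> 10 lines: zmlat zkldg ndt ahm iiwi ksuy jxlcx mcltc nff cfrj
Final line 1: zmlat

Answer: zmlat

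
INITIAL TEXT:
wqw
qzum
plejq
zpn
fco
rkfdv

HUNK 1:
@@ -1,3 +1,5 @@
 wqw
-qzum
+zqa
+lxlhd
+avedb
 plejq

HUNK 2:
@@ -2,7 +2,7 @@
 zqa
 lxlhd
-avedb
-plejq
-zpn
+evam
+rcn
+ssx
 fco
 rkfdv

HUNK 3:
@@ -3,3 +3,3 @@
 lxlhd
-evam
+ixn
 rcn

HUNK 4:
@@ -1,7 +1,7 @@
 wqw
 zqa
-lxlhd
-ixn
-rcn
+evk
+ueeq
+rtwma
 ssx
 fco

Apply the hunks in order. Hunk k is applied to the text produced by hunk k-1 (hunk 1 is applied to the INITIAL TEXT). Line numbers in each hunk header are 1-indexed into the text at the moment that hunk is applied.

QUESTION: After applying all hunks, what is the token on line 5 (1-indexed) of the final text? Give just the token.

Hunk 1: at line 1 remove [qzum] add [zqa,lxlhd,avedb] -> 8 lines: wqw zqa lxlhd avedb plejq zpn fco rkfdv
Hunk 2: at line 2 remove [avedb,plejq,zpn] add [evam,rcn,ssx] -> 8 lines: wqw zqa lxlhd evam rcn ssx fco rkfdv
Hunk 3: at line 3 remove [evam] add [ixn] -> 8 lines: wqw zqa lxlhd ixn rcn ssx fco rkfdv
Hunk 4: at line 1 remove [lxlhd,ixn,rcn] add [evk,ueeq,rtwma] -> 8 lines: wqw zqa evk ueeq rtwma ssx fco rkfdv
Final line 5: rtwma

Answer: rtwma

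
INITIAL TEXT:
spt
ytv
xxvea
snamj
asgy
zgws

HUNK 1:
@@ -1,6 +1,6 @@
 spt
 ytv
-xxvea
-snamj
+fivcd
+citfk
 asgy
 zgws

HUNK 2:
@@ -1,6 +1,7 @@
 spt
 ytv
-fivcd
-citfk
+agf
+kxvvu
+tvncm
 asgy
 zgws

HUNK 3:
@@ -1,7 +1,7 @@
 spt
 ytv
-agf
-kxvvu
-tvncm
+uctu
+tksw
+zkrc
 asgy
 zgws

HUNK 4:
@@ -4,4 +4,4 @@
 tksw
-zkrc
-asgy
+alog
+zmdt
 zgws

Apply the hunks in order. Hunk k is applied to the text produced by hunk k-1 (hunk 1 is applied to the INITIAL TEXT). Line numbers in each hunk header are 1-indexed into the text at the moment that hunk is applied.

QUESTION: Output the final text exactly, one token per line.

Hunk 1: at line 1 remove [xxvea,snamj] add [fivcd,citfk] -> 6 lines: spt ytv fivcd citfk asgy zgws
Hunk 2: at line 1 remove [fivcd,citfk] add [agf,kxvvu,tvncm] -> 7 lines: spt ytv agf kxvvu tvncm asgy zgws
Hunk 3: at line 1 remove [agf,kxvvu,tvncm] add [uctu,tksw,zkrc] -> 7 lines: spt ytv uctu tksw zkrc asgy zgws
Hunk 4: at line 4 remove [zkrc,asgy] add [alog,zmdt] -> 7 lines: spt ytv uctu tksw alog zmdt zgws

Answer: spt
ytv
uctu
tksw
alog
zmdt
zgws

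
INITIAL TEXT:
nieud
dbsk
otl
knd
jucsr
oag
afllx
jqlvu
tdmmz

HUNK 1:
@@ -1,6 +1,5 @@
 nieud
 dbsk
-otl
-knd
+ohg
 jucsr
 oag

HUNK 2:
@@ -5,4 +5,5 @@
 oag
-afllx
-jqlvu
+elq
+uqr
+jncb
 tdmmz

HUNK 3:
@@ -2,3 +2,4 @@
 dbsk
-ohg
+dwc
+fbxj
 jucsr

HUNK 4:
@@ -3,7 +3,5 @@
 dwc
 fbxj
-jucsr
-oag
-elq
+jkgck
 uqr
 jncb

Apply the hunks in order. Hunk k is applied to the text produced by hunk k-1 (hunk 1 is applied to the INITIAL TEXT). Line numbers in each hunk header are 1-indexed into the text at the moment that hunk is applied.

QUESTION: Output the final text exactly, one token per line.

Answer: nieud
dbsk
dwc
fbxj
jkgck
uqr
jncb
tdmmz

Derivation:
Hunk 1: at line 1 remove [otl,knd] add [ohg] -> 8 lines: nieud dbsk ohg jucsr oag afllx jqlvu tdmmz
Hunk 2: at line 5 remove [afllx,jqlvu] add [elq,uqr,jncb] -> 9 lines: nieud dbsk ohg jucsr oag elq uqr jncb tdmmz
Hunk 3: at line 2 remove [ohg] add [dwc,fbxj] -> 10 lines: nieud dbsk dwc fbxj jucsr oag elq uqr jncb tdmmz
Hunk 4: at line 3 remove [jucsr,oag,elq] add [jkgck] -> 8 lines: nieud dbsk dwc fbxj jkgck uqr jncb tdmmz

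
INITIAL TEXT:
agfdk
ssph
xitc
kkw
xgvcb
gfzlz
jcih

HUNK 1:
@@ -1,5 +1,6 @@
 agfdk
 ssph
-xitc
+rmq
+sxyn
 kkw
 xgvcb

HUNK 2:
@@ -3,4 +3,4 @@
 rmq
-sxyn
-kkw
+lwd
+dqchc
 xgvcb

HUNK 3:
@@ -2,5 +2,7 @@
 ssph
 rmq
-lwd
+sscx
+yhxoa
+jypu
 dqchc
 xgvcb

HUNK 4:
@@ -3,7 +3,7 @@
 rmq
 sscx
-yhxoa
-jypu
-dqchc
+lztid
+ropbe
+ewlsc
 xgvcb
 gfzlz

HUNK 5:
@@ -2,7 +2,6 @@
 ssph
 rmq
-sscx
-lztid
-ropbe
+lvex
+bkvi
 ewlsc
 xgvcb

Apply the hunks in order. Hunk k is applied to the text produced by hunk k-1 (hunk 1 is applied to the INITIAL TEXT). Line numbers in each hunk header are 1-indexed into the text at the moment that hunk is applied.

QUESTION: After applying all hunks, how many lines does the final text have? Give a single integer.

Answer: 9

Derivation:
Hunk 1: at line 1 remove [xitc] add [rmq,sxyn] -> 8 lines: agfdk ssph rmq sxyn kkw xgvcb gfzlz jcih
Hunk 2: at line 3 remove [sxyn,kkw] add [lwd,dqchc] -> 8 lines: agfdk ssph rmq lwd dqchc xgvcb gfzlz jcih
Hunk 3: at line 2 remove [lwd] add [sscx,yhxoa,jypu] -> 10 lines: agfdk ssph rmq sscx yhxoa jypu dqchc xgvcb gfzlz jcih
Hunk 4: at line 3 remove [yhxoa,jypu,dqchc] add [lztid,ropbe,ewlsc] -> 10 lines: agfdk ssph rmq sscx lztid ropbe ewlsc xgvcb gfzlz jcih
Hunk 5: at line 2 remove [sscx,lztid,ropbe] add [lvex,bkvi] -> 9 lines: agfdk ssph rmq lvex bkvi ewlsc xgvcb gfzlz jcih
Final line count: 9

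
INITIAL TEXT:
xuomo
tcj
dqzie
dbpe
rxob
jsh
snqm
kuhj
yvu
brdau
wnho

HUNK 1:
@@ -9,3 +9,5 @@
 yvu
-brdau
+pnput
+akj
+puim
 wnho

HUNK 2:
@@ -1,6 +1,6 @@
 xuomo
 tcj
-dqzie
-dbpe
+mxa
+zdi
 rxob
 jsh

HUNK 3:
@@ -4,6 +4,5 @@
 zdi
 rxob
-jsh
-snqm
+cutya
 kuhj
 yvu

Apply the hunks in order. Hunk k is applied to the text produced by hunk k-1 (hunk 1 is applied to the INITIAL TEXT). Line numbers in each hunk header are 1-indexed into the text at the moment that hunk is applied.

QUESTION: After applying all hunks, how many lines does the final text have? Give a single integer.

Answer: 12

Derivation:
Hunk 1: at line 9 remove [brdau] add [pnput,akj,puim] -> 13 lines: xuomo tcj dqzie dbpe rxob jsh snqm kuhj yvu pnput akj puim wnho
Hunk 2: at line 1 remove [dqzie,dbpe] add [mxa,zdi] -> 13 lines: xuomo tcj mxa zdi rxob jsh snqm kuhj yvu pnput akj puim wnho
Hunk 3: at line 4 remove [jsh,snqm] add [cutya] -> 12 lines: xuomo tcj mxa zdi rxob cutya kuhj yvu pnput akj puim wnho
Final line count: 12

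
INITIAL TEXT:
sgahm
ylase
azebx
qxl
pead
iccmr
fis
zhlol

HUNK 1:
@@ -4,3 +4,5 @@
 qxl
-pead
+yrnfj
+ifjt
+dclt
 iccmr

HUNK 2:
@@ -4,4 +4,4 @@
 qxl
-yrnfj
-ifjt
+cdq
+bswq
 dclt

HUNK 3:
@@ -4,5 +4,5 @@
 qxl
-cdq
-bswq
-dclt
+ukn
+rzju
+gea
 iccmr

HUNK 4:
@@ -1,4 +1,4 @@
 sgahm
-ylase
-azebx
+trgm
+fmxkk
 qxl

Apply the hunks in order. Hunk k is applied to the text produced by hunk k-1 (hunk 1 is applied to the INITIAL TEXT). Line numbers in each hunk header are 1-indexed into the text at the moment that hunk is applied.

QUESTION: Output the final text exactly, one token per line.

Answer: sgahm
trgm
fmxkk
qxl
ukn
rzju
gea
iccmr
fis
zhlol

Derivation:
Hunk 1: at line 4 remove [pead] add [yrnfj,ifjt,dclt] -> 10 lines: sgahm ylase azebx qxl yrnfj ifjt dclt iccmr fis zhlol
Hunk 2: at line 4 remove [yrnfj,ifjt] add [cdq,bswq] -> 10 lines: sgahm ylase azebx qxl cdq bswq dclt iccmr fis zhlol
Hunk 3: at line 4 remove [cdq,bswq,dclt] add [ukn,rzju,gea] -> 10 lines: sgahm ylase azebx qxl ukn rzju gea iccmr fis zhlol
Hunk 4: at line 1 remove [ylase,azebx] add [trgm,fmxkk] -> 10 lines: sgahm trgm fmxkk qxl ukn rzju gea iccmr fis zhlol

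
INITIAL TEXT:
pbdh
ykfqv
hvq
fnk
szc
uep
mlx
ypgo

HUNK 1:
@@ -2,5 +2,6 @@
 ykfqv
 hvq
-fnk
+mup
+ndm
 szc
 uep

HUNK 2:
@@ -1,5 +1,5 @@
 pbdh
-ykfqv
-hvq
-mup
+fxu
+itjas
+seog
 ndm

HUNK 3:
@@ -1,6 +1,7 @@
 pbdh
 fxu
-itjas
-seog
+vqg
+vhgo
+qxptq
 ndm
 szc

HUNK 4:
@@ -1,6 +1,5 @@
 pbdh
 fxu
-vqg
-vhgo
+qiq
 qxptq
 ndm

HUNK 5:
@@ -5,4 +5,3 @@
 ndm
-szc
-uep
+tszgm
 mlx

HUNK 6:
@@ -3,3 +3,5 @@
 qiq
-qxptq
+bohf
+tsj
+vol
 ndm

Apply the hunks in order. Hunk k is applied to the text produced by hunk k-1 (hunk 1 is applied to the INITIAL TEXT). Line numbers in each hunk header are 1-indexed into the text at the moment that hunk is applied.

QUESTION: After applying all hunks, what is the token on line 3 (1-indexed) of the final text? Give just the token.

Hunk 1: at line 2 remove [fnk] add [mup,ndm] -> 9 lines: pbdh ykfqv hvq mup ndm szc uep mlx ypgo
Hunk 2: at line 1 remove [ykfqv,hvq,mup] add [fxu,itjas,seog] -> 9 lines: pbdh fxu itjas seog ndm szc uep mlx ypgo
Hunk 3: at line 1 remove [itjas,seog] add [vqg,vhgo,qxptq] -> 10 lines: pbdh fxu vqg vhgo qxptq ndm szc uep mlx ypgo
Hunk 4: at line 1 remove [vqg,vhgo] add [qiq] -> 9 lines: pbdh fxu qiq qxptq ndm szc uep mlx ypgo
Hunk 5: at line 5 remove [szc,uep] add [tszgm] -> 8 lines: pbdh fxu qiq qxptq ndm tszgm mlx ypgo
Hunk 6: at line 3 remove [qxptq] add [bohf,tsj,vol] -> 10 lines: pbdh fxu qiq bohf tsj vol ndm tszgm mlx ypgo
Final line 3: qiq

Answer: qiq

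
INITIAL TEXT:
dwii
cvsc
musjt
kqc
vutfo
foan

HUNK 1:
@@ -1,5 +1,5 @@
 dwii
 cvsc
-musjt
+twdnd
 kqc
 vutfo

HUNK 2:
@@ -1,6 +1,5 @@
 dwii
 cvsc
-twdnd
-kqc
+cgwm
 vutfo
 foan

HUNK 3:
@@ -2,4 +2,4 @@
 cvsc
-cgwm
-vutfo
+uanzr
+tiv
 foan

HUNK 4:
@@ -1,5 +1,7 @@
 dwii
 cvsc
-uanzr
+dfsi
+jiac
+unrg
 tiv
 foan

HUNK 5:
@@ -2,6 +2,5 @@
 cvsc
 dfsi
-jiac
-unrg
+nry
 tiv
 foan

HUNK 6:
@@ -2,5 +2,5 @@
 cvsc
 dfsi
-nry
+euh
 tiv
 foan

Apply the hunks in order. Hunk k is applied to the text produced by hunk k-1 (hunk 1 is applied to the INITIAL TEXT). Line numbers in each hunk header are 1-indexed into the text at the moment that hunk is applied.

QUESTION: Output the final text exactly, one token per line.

Answer: dwii
cvsc
dfsi
euh
tiv
foan

Derivation:
Hunk 1: at line 1 remove [musjt] add [twdnd] -> 6 lines: dwii cvsc twdnd kqc vutfo foan
Hunk 2: at line 1 remove [twdnd,kqc] add [cgwm] -> 5 lines: dwii cvsc cgwm vutfo foan
Hunk 3: at line 2 remove [cgwm,vutfo] add [uanzr,tiv] -> 5 lines: dwii cvsc uanzr tiv foan
Hunk 4: at line 1 remove [uanzr] add [dfsi,jiac,unrg] -> 7 lines: dwii cvsc dfsi jiac unrg tiv foan
Hunk 5: at line 2 remove [jiac,unrg] add [nry] -> 6 lines: dwii cvsc dfsi nry tiv foan
Hunk 6: at line 2 remove [nry] add [euh] -> 6 lines: dwii cvsc dfsi euh tiv foan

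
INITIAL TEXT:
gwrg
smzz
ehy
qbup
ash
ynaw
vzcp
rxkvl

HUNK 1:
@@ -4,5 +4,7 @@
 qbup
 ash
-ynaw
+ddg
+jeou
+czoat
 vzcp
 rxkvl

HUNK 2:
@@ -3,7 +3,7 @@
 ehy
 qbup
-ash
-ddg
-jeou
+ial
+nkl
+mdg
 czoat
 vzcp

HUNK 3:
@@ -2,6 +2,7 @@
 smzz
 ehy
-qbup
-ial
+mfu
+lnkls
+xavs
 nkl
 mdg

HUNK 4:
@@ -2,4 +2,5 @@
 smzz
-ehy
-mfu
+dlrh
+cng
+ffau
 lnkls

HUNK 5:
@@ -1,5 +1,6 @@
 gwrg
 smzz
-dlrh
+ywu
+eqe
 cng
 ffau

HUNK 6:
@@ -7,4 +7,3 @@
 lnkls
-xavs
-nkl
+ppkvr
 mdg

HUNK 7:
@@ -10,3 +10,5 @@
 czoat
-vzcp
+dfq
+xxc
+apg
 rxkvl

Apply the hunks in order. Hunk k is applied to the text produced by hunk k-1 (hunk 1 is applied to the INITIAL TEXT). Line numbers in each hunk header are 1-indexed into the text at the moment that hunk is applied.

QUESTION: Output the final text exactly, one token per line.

Answer: gwrg
smzz
ywu
eqe
cng
ffau
lnkls
ppkvr
mdg
czoat
dfq
xxc
apg
rxkvl

Derivation:
Hunk 1: at line 4 remove [ynaw] add [ddg,jeou,czoat] -> 10 lines: gwrg smzz ehy qbup ash ddg jeou czoat vzcp rxkvl
Hunk 2: at line 3 remove [ash,ddg,jeou] add [ial,nkl,mdg] -> 10 lines: gwrg smzz ehy qbup ial nkl mdg czoat vzcp rxkvl
Hunk 3: at line 2 remove [qbup,ial] add [mfu,lnkls,xavs] -> 11 lines: gwrg smzz ehy mfu lnkls xavs nkl mdg czoat vzcp rxkvl
Hunk 4: at line 2 remove [ehy,mfu] add [dlrh,cng,ffau] -> 12 lines: gwrg smzz dlrh cng ffau lnkls xavs nkl mdg czoat vzcp rxkvl
Hunk 5: at line 1 remove [dlrh] add [ywu,eqe] -> 13 lines: gwrg smzz ywu eqe cng ffau lnkls xavs nkl mdg czoat vzcp rxkvl
Hunk 6: at line 7 remove [xavs,nkl] add [ppkvr] -> 12 lines: gwrg smzz ywu eqe cng ffau lnkls ppkvr mdg czoat vzcp rxkvl
Hunk 7: at line 10 remove [vzcp] add [dfq,xxc,apg] -> 14 lines: gwrg smzz ywu eqe cng ffau lnkls ppkvr mdg czoat dfq xxc apg rxkvl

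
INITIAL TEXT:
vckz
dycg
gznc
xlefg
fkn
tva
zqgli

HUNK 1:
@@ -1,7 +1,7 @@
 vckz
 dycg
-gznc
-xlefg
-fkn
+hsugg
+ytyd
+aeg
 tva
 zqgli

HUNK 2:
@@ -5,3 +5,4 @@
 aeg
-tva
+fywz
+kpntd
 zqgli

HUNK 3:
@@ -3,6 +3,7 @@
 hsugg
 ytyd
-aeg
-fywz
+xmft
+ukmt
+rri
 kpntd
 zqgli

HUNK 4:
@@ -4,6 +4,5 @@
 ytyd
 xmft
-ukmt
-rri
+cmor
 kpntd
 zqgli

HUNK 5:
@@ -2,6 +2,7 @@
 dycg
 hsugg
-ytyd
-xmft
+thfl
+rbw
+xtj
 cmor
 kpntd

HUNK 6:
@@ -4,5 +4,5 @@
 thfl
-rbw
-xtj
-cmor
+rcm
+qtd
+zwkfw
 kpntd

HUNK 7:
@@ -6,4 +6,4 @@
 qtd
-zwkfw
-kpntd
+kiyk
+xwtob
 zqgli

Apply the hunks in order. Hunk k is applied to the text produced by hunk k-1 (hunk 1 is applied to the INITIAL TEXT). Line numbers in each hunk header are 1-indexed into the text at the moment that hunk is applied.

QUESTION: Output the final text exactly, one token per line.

Hunk 1: at line 1 remove [gznc,xlefg,fkn] add [hsugg,ytyd,aeg] -> 7 lines: vckz dycg hsugg ytyd aeg tva zqgli
Hunk 2: at line 5 remove [tva] add [fywz,kpntd] -> 8 lines: vckz dycg hsugg ytyd aeg fywz kpntd zqgli
Hunk 3: at line 3 remove [aeg,fywz] add [xmft,ukmt,rri] -> 9 lines: vckz dycg hsugg ytyd xmft ukmt rri kpntd zqgli
Hunk 4: at line 4 remove [ukmt,rri] add [cmor] -> 8 lines: vckz dycg hsugg ytyd xmft cmor kpntd zqgli
Hunk 5: at line 2 remove [ytyd,xmft] add [thfl,rbw,xtj] -> 9 lines: vckz dycg hsugg thfl rbw xtj cmor kpntd zqgli
Hunk 6: at line 4 remove [rbw,xtj,cmor] add [rcm,qtd,zwkfw] -> 9 lines: vckz dycg hsugg thfl rcm qtd zwkfw kpntd zqgli
Hunk 7: at line 6 remove [zwkfw,kpntd] add [kiyk,xwtob] -> 9 lines: vckz dycg hsugg thfl rcm qtd kiyk xwtob zqgli

Answer: vckz
dycg
hsugg
thfl
rcm
qtd
kiyk
xwtob
zqgli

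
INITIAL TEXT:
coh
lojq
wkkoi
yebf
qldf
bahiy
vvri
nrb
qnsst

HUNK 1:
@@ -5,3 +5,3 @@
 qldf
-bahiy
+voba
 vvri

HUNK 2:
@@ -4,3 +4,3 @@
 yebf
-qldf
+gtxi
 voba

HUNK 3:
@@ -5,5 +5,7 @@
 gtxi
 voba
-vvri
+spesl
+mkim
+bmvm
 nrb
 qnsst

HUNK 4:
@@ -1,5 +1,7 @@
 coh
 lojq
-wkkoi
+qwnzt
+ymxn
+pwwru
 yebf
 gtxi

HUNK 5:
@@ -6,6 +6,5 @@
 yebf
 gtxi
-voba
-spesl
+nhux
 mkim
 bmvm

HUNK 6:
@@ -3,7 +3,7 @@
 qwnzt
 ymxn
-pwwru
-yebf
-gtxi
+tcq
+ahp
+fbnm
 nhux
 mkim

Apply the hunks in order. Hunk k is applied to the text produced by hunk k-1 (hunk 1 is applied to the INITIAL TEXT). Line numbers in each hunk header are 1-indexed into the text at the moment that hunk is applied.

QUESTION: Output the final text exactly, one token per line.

Hunk 1: at line 5 remove [bahiy] add [voba] -> 9 lines: coh lojq wkkoi yebf qldf voba vvri nrb qnsst
Hunk 2: at line 4 remove [qldf] add [gtxi] -> 9 lines: coh lojq wkkoi yebf gtxi voba vvri nrb qnsst
Hunk 3: at line 5 remove [vvri] add [spesl,mkim,bmvm] -> 11 lines: coh lojq wkkoi yebf gtxi voba spesl mkim bmvm nrb qnsst
Hunk 4: at line 1 remove [wkkoi] add [qwnzt,ymxn,pwwru] -> 13 lines: coh lojq qwnzt ymxn pwwru yebf gtxi voba spesl mkim bmvm nrb qnsst
Hunk 5: at line 6 remove [voba,spesl] add [nhux] -> 12 lines: coh lojq qwnzt ymxn pwwru yebf gtxi nhux mkim bmvm nrb qnsst
Hunk 6: at line 3 remove [pwwru,yebf,gtxi] add [tcq,ahp,fbnm] -> 12 lines: coh lojq qwnzt ymxn tcq ahp fbnm nhux mkim bmvm nrb qnsst

Answer: coh
lojq
qwnzt
ymxn
tcq
ahp
fbnm
nhux
mkim
bmvm
nrb
qnsst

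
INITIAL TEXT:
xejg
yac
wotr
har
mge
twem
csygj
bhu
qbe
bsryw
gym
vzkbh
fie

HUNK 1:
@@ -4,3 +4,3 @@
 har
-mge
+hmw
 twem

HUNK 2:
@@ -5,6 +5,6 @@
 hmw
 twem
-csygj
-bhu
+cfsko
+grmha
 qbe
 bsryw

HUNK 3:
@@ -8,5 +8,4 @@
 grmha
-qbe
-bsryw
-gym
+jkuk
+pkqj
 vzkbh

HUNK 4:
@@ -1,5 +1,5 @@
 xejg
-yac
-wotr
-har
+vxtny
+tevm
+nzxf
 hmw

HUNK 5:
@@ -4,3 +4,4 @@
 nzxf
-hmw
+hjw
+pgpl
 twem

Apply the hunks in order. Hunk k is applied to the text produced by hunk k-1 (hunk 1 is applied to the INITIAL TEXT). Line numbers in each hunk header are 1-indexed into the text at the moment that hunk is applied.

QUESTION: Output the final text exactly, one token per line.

Answer: xejg
vxtny
tevm
nzxf
hjw
pgpl
twem
cfsko
grmha
jkuk
pkqj
vzkbh
fie

Derivation:
Hunk 1: at line 4 remove [mge] add [hmw] -> 13 lines: xejg yac wotr har hmw twem csygj bhu qbe bsryw gym vzkbh fie
Hunk 2: at line 5 remove [csygj,bhu] add [cfsko,grmha] -> 13 lines: xejg yac wotr har hmw twem cfsko grmha qbe bsryw gym vzkbh fie
Hunk 3: at line 8 remove [qbe,bsryw,gym] add [jkuk,pkqj] -> 12 lines: xejg yac wotr har hmw twem cfsko grmha jkuk pkqj vzkbh fie
Hunk 4: at line 1 remove [yac,wotr,har] add [vxtny,tevm,nzxf] -> 12 lines: xejg vxtny tevm nzxf hmw twem cfsko grmha jkuk pkqj vzkbh fie
Hunk 5: at line 4 remove [hmw] add [hjw,pgpl] -> 13 lines: xejg vxtny tevm nzxf hjw pgpl twem cfsko grmha jkuk pkqj vzkbh fie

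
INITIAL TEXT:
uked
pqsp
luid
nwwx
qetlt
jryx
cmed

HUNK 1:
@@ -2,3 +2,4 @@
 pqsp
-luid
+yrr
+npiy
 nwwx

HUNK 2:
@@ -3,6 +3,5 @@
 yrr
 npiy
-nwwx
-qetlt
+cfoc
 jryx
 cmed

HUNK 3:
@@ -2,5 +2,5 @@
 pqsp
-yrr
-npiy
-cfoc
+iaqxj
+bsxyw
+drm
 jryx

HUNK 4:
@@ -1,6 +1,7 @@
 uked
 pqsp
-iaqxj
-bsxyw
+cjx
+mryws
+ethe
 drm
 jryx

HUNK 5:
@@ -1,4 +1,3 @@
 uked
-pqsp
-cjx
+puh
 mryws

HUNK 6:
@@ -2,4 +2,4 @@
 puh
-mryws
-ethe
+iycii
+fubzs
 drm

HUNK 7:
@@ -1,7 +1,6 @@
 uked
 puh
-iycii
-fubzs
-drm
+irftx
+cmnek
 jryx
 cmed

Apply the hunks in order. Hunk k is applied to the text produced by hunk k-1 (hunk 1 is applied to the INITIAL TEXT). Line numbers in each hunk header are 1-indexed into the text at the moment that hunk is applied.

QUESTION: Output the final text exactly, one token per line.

Answer: uked
puh
irftx
cmnek
jryx
cmed

Derivation:
Hunk 1: at line 2 remove [luid] add [yrr,npiy] -> 8 lines: uked pqsp yrr npiy nwwx qetlt jryx cmed
Hunk 2: at line 3 remove [nwwx,qetlt] add [cfoc] -> 7 lines: uked pqsp yrr npiy cfoc jryx cmed
Hunk 3: at line 2 remove [yrr,npiy,cfoc] add [iaqxj,bsxyw,drm] -> 7 lines: uked pqsp iaqxj bsxyw drm jryx cmed
Hunk 4: at line 1 remove [iaqxj,bsxyw] add [cjx,mryws,ethe] -> 8 lines: uked pqsp cjx mryws ethe drm jryx cmed
Hunk 5: at line 1 remove [pqsp,cjx] add [puh] -> 7 lines: uked puh mryws ethe drm jryx cmed
Hunk 6: at line 2 remove [mryws,ethe] add [iycii,fubzs] -> 7 lines: uked puh iycii fubzs drm jryx cmed
Hunk 7: at line 1 remove [iycii,fubzs,drm] add [irftx,cmnek] -> 6 lines: uked puh irftx cmnek jryx cmed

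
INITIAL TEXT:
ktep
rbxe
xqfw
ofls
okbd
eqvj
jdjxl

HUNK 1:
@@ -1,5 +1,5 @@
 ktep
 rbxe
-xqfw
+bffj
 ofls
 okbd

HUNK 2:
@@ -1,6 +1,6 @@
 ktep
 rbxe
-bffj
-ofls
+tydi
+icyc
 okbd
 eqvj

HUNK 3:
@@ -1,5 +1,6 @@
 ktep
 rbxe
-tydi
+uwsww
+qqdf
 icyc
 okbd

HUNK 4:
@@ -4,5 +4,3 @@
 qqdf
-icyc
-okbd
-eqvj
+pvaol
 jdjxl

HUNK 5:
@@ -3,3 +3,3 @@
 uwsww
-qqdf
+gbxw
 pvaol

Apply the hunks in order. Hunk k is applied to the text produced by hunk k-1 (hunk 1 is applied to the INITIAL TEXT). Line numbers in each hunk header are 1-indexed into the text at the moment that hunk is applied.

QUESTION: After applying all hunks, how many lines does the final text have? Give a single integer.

Answer: 6

Derivation:
Hunk 1: at line 1 remove [xqfw] add [bffj] -> 7 lines: ktep rbxe bffj ofls okbd eqvj jdjxl
Hunk 2: at line 1 remove [bffj,ofls] add [tydi,icyc] -> 7 lines: ktep rbxe tydi icyc okbd eqvj jdjxl
Hunk 3: at line 1 remove [tydi] add [uwsww,qqdf] -> 8 lines: ktep rbxe uwsww qqdf icyc okbd eqvj jdjxl
Hunk 4: at line 4 remove [icyc,okbd,eqvj] add [pvaol] -> 6 lines: ktep rbxe uwsww qqdf pvaol jdjxl
Hunk 5: at line 3 remove [qqdf] add [gbxw] -> 6 lines: ktep rbxe uwsww gbxw pvaol jdjxl
Final line count: 6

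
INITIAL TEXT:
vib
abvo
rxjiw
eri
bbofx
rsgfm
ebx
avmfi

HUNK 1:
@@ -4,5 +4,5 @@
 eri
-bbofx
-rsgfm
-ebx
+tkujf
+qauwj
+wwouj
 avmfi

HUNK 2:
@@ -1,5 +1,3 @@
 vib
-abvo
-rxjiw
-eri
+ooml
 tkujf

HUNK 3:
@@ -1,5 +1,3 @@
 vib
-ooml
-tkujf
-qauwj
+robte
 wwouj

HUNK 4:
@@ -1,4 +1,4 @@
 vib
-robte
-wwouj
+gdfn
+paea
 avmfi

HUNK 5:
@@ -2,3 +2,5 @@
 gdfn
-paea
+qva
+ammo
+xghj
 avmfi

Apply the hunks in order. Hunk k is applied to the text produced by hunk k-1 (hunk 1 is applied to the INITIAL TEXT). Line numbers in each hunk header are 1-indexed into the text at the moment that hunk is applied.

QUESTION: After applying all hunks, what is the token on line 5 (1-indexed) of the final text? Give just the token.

Hunk 1: at line 4 remove [bbofx,rsgfm,ebx] add [tkujf,qauwj,wwouj] -> 8 lines: vib abvo rxjiw eri tkujf qauwj wwouj avmfi
Hunk 2: at line 1 remove [abvo,rxjiw,eri] add [ooml] -> 6 lines: vib ooml tkujf qauwj wwouj avmfi
Hunk 3: at line 1 remove [ooml,tkujf,qauwj] add [robte] -> 4 lines: vib robte wwouj avmfi
Hunk 4: at line 1 remove [robte,wwouj] add [gdfn,paea] -> 4 lines: vib gdfn paea avmfi
Hunk 5: at line 2 remove [paea] add [qva,ammo,xghj] -> 6 lines: vib gdfn qva ammo xghj avmfi
Final line 5: xghj

Answer: xghj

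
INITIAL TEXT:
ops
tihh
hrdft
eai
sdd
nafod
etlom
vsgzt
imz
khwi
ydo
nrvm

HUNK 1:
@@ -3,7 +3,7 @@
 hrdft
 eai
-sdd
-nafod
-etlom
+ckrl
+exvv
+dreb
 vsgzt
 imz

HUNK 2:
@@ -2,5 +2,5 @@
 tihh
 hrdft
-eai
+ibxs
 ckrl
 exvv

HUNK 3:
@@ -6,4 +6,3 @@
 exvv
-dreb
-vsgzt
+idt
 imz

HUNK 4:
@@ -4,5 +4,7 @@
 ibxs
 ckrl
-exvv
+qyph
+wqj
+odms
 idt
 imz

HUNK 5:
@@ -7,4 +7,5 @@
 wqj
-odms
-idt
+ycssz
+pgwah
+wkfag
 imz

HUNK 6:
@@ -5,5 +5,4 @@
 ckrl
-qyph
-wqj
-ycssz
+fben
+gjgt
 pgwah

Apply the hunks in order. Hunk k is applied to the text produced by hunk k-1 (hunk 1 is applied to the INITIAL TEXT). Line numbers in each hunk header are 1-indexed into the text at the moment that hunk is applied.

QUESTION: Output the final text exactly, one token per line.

Answer: ops
tihh
hrdft
ibxs
ckrl
fben
gjgt
pgwah
wkfag
imz
khwi
ydo
nrvm

Derivation:
Hunk 1: at line 3 remove [sdd,nafod,etlom] add [ckrl,exvv,dreb] -> 12 lines: ops tihh hrdft eai ckrl exvv dreb vsgzt imz khwi ydo nrvm
Hunk 2: at line 2 remove [eai] add [ibxs] -> 12 lines: ops tihh hrdft ibxs ckrl exvv dreb vsgzt imz khwi ydo nrvm
Hunk 3: at line 6 remove [dreb,vsgzt] add [idt] -> 11 lines: ops tihh hrdft ibxs ckrl exvv idt imz khwi ydo nrvm
Hunk 4: at line 4 remove [exvv] add [qyph,wqj,odms] -> 13 lines: ops tihh hrdft ibxs ckrl qyph wqj odms idt imz khwi ydo nrvm
Hunk 5: at line 7 remove [odms,idt] add [ycssz,pgwah,wkfag] -> 14 lines: ops tihh hrdft ibxs ckrl qyph wqj ycssz pgwah wkfag imz khwi ydo nrvm
Hunk 6: at line 5 remove [qyph,wqj,ycssz] add [fben,gjgt] -> 13 lines: ops tihh hrdft ibxs ckrl fben gjgt pgwah wkfag imz khwi ydo nrvm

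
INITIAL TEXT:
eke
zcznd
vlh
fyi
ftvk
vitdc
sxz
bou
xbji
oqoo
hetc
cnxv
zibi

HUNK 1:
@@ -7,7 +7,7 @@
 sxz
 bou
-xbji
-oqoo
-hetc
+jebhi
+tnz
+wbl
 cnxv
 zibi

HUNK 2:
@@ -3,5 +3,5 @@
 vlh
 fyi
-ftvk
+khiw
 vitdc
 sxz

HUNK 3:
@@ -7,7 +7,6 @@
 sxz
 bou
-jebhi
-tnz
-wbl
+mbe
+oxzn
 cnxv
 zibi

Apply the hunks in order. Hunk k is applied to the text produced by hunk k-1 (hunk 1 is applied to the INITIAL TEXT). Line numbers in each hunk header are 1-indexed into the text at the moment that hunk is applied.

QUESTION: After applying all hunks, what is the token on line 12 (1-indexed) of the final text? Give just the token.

Hunk 1: at line 7 remove [xbji,oqoo,hetc] add [jebhi,tnz,wbl] -> 13 lines: eke zcznd vlh fyi ftvk vitdc sxz bou jebhi tnz wbl cnxv zibi
Hunk 2: at line 3 remove [ftvk] add [khiw] -> 13 lines: eke zcznd vlh fyi khiw vitdc sxz bou jebhi tnz wbl cnxv zibi
Hunk 3: at line 7 remove [jebhi,tnz,wbl] add [mbe,oxzn] -> 12 lines: eke zcznd vlh fyi khiw vitdc sxz bou mbe oxzn cnxv zibi
Final line 12: zibi

Answer: zibi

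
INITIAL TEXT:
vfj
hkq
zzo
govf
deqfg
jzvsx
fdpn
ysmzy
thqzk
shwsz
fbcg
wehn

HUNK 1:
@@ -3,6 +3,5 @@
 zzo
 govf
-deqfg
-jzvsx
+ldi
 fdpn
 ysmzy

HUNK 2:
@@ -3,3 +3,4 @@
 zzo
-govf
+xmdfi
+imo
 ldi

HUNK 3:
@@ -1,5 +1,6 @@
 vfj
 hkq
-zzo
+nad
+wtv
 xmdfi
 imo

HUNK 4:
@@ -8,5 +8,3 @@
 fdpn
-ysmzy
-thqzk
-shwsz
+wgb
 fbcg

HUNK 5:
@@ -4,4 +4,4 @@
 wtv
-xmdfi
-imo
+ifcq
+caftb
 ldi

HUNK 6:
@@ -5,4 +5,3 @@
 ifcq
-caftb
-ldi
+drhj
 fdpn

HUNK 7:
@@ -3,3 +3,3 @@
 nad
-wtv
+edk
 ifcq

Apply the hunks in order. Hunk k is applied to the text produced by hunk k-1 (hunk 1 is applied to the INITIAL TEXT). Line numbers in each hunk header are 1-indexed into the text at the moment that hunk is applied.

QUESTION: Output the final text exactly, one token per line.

Answer: vfj
hkq
nad
edk
ifcq
drhj
fdpn
wgb
fbcg
wehn

Derivation:
Hunk 1: at line 3 remove [deqfg,jzvsx] add [ldi] -> 11 lines: vfj hkq zzo govf ldi fdpn ysmzy thqzk shwsz fbcg wehn
Hunk 2: at line 3 remove [govf] add [xmdfi,imo] -> 12 lines: vfj hkq zzo xmdfi imo ldi fdpn ysmzy thqzk shwsz fbcg wehn
Hunk 3: at line 1 remove [zzo] add [nad,wtv] -> 13 lines: vfj hkq nad wtv xmdfi imo ldi fdpn ysmzy thqzk shwsz fbcg wehn
Hunk 4: at line 8 remove [ysmzy,thqzk,shwsz] add [wgb] -> 11 lines: vfj hkq nad wtv xmdfi imo ldi fdpn wgb fbcg wehn
Hunk 5: at line 4 remove [xmdfi,imo] add [ifcq,caftb] -> 11 lines: vfj hkq nad wtv ifcq caftb ldi fdpn wgb fbcg wehn
Hunk 6: at line 5 remove [caftb,ldi] add [drhj] -> 10 lines: vfj hkq nad wtv ifcq drhj fdpn wgb fbcg wehn
Hunk 7: at line 3 remove [wtv] add [edk] -> 10 lines: vfj hkq nad edk ifcq drhj fdpn wgb fbcg wehn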